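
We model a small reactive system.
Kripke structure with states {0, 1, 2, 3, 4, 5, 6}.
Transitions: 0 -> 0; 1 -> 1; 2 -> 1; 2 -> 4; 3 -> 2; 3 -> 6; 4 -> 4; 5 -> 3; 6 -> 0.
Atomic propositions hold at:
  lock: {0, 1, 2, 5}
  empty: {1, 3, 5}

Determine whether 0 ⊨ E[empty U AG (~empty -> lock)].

Yes

Sat(~empty) = {0, 2, 4, 6}
Sat(~empty -> lock) = {0, 1, 2, 3, 5}
AG (~empty -> lock): greatest fixpoint, start Z0 = {0, 1, 2, 3, 5}, keep only states in Sat with every successor in Z. Z1 = {0, 1, 5}; Z2 = {0, 1}; fixed.
Sat(AG (~empty -> lock)) = {0, 1}
E[empty U AG (~empty -> lock)]: least fixpoint, start Z0 = Sat(AG (~empty -> lock)) = {0, 1}, add states in Sat(empty) with some successor in Z. Already a fixed point.
Sat(E[empty U AG (~empty -> lock)]) = {0, 1}
0 ∈ Sat(E[empty U AG (~empty -> lock)]) = {0, 1}, so the formula holds at 0.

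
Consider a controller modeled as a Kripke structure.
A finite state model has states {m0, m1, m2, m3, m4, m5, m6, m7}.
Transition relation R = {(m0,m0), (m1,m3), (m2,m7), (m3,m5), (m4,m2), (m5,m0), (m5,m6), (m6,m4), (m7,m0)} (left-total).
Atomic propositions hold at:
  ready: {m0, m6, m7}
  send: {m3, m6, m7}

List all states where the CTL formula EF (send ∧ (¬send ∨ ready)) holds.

Sat(¬send) = {m0, m1, m2, m4, m5}
Sat(¬send ∨ ready) = {m0, m1, m2, m4, m5, m6, m7}
Sat(send ∧ (¬send ∨ ready)) = {m6, m7}
EF (send ∧ (¬send ∨ ready)): least fixpoint, start Z0 = {m6, m7}, add states with some successor in Z. Z1 = {m2, m5, m6, m7}; Z2 = {m2, m3, m4, m5, m6, m7}; Z3 = {m1, m2, m3, m4, m5, m6, m7}; fixed.
Sat(EF (send ∧ (¬send ∨ ready))) = {m1, m2, m3, m4, m5, m6, m7}

{m1, m2, m3, m4, m5, m6, m7}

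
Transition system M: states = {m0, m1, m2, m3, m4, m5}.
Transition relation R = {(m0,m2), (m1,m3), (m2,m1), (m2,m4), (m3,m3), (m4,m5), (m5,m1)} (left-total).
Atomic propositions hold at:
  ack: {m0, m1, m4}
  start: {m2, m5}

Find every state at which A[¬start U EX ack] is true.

{m0, m2, m4, m5}

Sat(¬start) = {m0, m1, m3, m4}
Sat(EX ack) = {s : some successor in {m0, m1, m4}} = {m2, m5}
A[¬start U EX ack]: least fixpoint, start Z0 = Sat(EX ack) = {m2, m5}, add states in Sat(¬start) with every successor in Z. Z1 = {m0, m2, m4, m5}; fixed.
Sat(A[¬start U EX ack]) = {m0, m2, m4, m5}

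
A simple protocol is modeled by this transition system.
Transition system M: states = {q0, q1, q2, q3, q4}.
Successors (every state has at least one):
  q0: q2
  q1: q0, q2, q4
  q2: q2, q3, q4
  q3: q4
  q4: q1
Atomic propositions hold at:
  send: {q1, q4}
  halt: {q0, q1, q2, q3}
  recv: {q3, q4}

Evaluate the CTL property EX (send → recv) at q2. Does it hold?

Sat(send → recv) = {q0, q2, q3, q4}
Sat(EX (send → recv)) = {s : some successor in {q0, q2, q3, q4}} = {q0, q1, q2, q3}
q2 ∈ Sat(EX (send → recv)) = {q0, q1, q2, q3}, so the formula holds at q2.

Yes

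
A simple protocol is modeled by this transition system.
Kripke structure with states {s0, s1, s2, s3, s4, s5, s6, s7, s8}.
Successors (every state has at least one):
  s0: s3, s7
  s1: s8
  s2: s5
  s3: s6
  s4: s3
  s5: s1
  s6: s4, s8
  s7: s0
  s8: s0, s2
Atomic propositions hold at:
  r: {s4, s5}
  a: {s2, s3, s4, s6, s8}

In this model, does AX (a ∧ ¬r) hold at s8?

No

Sat(¬r) = {s0, s1, s2, s3, s6, s7, s8}
Sat(a ∧ ¬r) = {s2, s3, s6, s8}
Sat(AX (a ∧ ¬r)) = {s : every successor in {s2, s3, s6, s8}} = {s1, s3, s4}
s8 ∉ Sat(AX (a ∧ ¬r)) = {s1, s3, s4}, so the formula does not hold at s8.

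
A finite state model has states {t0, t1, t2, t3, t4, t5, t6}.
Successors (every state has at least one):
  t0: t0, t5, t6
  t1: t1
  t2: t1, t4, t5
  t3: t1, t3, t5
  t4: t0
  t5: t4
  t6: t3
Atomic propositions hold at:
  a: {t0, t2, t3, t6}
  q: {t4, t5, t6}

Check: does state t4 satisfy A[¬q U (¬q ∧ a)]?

No

Sat(¬q) = {t0, t1, t2, t3}
Sat(¬q ∧ a) = {t0, t2, t3}
A[¬q U (¬q ∧ a)]: least fixpoint, start Z0 = Sat((¬q ∧ a)) = {t0, t2, t3}, add states in Sat(¬q) with every successor in Z. Already a fixed point.
Sat(A[¬q U (¬q ∧ a)]) = {t0, t2, t3}
t4 ∉ Sat(A[¬q U (¬q ∧ a)]) = {t0, t2, t3}, so the formula does not hold at t4.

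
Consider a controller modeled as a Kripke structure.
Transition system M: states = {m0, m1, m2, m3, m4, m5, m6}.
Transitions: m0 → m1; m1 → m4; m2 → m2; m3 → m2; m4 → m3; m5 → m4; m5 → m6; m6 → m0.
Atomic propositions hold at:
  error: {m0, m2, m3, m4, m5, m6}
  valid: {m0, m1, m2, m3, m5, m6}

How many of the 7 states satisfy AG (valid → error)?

3

Sat(valid → error) = {m0, m2, m3, m4, m5, m6}
AG (valid → error): greatest fixpoint, start Z0 = {m0, m2, m3, m4, m5, m6}, keep only states in Sat with every successor in Z. Z1 = {m2, m3, m4, m5, m6}; Z2 = {m2, m3, m4, m5}; Z3 = {m2, m3, m4}; fixed.
Sat(AG (valid → error)) = {m2, m3, m4}
|Sat(AG (valid → error))| = |{m2, m3, m4}| = 3.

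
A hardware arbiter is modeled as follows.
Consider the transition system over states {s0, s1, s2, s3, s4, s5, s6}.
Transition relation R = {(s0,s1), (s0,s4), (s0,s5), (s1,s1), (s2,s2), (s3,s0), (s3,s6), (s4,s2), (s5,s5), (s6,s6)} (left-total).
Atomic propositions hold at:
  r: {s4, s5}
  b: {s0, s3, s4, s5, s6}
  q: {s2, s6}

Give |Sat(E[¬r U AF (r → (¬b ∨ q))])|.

Sat(¬r) = {s0, s1, s2, s3, s6}
Sat(¬b) = {s1, s2}
Sat(¬b ∨ q) = {s1, s2, s6}
Sat(r → (¬b ∨ q)) = {s0, s1, s2, s3, s6}
AF (r → (¬b ∨ q)): least fixpoint, start Z0 = {s0, s1, s2, s3, s6}, add states with every successor in Z. Z1 = {s0, s1, s2, s3, s4, s6}; fixed.
Sat(AF (r → (¬b ∨ q))) = {s0, s1, s2, s3, s4, s6}
E[¬r U AF (r → (¬b ∨ q))]: least fixpoint, start Z0 = Sat(AF (r → (¬b ∨ q))) = {s0, s1, s2, s3, s4, s6}, add states in Sat(¬r) with some successor in Z. Already a fixed point.
Sat(E[¬r U AF (r → (¬b ∨ q))]) = {s0, s1, s2, s3, s4, s6}
|Sat(E[¬r U AF (r → (¬b ∨ q))])| = |{s0, s1, s2, s3, s4, s6}| = 6.

6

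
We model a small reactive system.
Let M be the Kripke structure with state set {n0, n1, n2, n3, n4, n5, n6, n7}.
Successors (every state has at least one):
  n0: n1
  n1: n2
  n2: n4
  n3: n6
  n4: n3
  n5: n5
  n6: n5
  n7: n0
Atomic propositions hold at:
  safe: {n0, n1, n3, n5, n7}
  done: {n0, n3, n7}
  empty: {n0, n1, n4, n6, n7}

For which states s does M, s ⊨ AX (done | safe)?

Sat(done | safe) = {n0, n1, n3, n5, n7}
Sat(AX (done | safe)) = {s : every successor in {n0, n1, n3, n5, n7}} = {n0, n4, n5, n6, n7}

{n0, n4, n5, n6, n7}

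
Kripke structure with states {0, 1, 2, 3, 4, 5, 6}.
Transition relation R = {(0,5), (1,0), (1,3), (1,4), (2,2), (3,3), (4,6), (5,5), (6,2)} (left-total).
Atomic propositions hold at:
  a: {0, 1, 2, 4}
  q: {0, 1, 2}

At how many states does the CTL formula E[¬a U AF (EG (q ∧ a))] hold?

Sat(¬a) = {3, 5, 6}
Sat(q ∧ a) = {0, 1, 2}
EG (q ∧ a): greatest fixpoint, start Z0 = {0, 1, 2}, keep only states in Sat with some successor in Z. Z1 = {1, 2}; Z2 = {2}; fixed.
Sat(EG (q ∧ a)) = {2}
AF (EG (q ∧ a)): least fixpoint, start Z0 = {2}, add states with every successor in Z. Z1 = {2, 6}; Z2 = {2, 4, 6}; fixed.
Sat(AF (EG (q ∧ a))) = {2, 4, 6}
E[¬a U AF (EG (q ∧ a))]: least fixpoint, start Z0 = Sat(AF (EG (q ∧ a))) = {2, 4, 6}, add states in Sat(¬a) with some successor in Z. Already a fixed point.
Sat(E[¬a U AF (EG (q ∧ a))]) = {2, 4, 6}
|Sat(E[¬a U AF (EG (q ∧ a))])| = |{2, 4, 6}| = 3.

3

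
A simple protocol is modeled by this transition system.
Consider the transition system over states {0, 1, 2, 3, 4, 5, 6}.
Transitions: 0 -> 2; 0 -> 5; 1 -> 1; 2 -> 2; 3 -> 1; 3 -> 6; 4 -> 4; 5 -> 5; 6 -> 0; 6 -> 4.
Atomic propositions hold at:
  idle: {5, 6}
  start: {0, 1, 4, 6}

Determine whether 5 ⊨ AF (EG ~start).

Yes

Sat(~start) = {2, 3, 5}
EG ~start: greatest fixpoint, start Z0 = {2, 3, 5}, keep only states in Sat with some successor in Z. Z1 = {2, 5}; fixed.
Sat(EG ~start) = {2, 5}
AF (EG ~start): least fixpoint, start Z0 = {2, 5}, add states with every successor in Z. Z1 = {0, 2, 5}; fixed.
Sat(AF (EG ~start)) = {0, 2, 5}
5 ∈ Sat(AF (EG ~start)) = {0, 2, 5}, so the formula holds at 5.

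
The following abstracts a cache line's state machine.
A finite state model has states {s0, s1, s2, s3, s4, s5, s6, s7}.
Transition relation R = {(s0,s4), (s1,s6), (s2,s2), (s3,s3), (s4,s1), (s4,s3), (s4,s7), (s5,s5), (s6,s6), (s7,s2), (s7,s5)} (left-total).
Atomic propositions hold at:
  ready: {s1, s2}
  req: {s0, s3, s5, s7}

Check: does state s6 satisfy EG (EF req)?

EF req: least fixpoint, start Z0 = {s0, s3, s5, s7}, add states with some successor in Z. Z1 = {s0, s3, s4, s5, s7}; fixed.
Sat(EF req) = {s0, s3, s4, s5, s7}
EG (EF req): greatest fixpoint, start Z0 = {s0, s3, s4, s5, s7}, keep only states in Sat with some successor in Z. Already a fixed point.
Sat(EG (EF req)) = {s0, s3, s4, s5, s7}
s6 ∉ Sat(EG (EF req)) = {s0, s3, s4, s5, s7}, so the formula does not hold at s6.

No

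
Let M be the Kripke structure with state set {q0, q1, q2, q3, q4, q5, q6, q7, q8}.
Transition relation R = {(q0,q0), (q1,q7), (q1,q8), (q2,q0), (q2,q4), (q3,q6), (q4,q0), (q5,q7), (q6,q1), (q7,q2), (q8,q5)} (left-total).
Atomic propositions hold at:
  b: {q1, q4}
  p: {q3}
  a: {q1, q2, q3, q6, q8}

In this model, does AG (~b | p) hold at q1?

Sat(~b) = {q0, q2, q3, q5, q6, q7, q8}
Sat(~b | p) = {q0, q2, q3, q5, q6, q7, q8}
AG (~b | p): greatest fixpoint, start Z0 = {q0, q2, q3, q5, q6, q7, q8}, keep only states in Sat with every successor in Z. Z1 = {q0, q3, q5, q7, q8}; Z2 = {q0, q5, q8}; Z3 = {q0, q8}; Z4 = {q0}; fixed.
Sat(AG (~b | p)) = {q0}
q1 ∉ Sat(AG (~b | p)) = {q0}, so the formula does not hold at q1.

No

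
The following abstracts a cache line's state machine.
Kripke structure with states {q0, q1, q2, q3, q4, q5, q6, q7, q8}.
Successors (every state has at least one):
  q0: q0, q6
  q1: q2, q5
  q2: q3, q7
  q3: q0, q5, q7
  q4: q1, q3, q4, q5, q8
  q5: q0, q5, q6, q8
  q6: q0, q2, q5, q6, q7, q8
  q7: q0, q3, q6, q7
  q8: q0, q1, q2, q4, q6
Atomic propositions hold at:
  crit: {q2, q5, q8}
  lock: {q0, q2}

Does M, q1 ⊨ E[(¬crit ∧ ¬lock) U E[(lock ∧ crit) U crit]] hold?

Sat(¬crit) = {q0, q1, q3, q4, q6, q7}
Sat(¬lock) = {q1, q3, q4, q5, q6, q7, q8}
Sat(¬crit ∧ ¬lock) = {q1, q3, q4, q6, q7}
Sat(lock ∧ crit) = {q2}
E[(lock ∧ crit) U crit]: least fixpoint, start Z0 = Sat(crit) = {q2, q5, q8}, add states in Sat(lock ∧ crit) with some successor in Z. Already a fixed point.
Sat(E[(lock ∧ crit) U crit]) = {q2, q5, q8}
E[(¬crit ∧ ¬lock) U E[(lock ∧ crit) U crit]]: least fixpoint, start Z0 = Sat(E[(lock ∧ crit) U crit]) = {q2, q5, q8}, add states in Sat(¬crit ∧ ¬lock) with some successor in Z. Z1 = {q1, q2, q3, q4, q5, q6, q8}; Z2 = {q1, q2, q3, q4, q5, q6, q7, q8}; fixed.
Sat(E[(¬crit ∧ ¬lock) U E[(lock ∧ crit) U crit]]) = {q1, q2, q3, q4, q5, q6, q7, q8}
q1 ∈ Sat(E[(¬crit ∧ ¬lock) U E[(lock ∧ crit) U crit]]) = {q1, q2, q3, q4, q5, q6, q7, q8}, so the formula holds at q1.

Yes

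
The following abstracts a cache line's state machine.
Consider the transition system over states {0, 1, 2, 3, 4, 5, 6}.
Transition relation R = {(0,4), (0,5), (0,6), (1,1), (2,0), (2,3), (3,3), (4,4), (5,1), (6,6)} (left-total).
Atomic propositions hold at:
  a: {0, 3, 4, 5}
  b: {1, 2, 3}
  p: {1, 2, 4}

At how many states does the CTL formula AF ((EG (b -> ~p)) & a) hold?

Sat(~p) = {0, 3, 5, 6}
Sat(b -> ~p) = {0, 3, 4, 5, 6}
EG (b -> ~p): greatest fixpoint, start Z0 = {0, 3, 4, 5, 6}, keep only states in Sat with some successor in Z. Z1 = {0, 3, 4, 6}; fixed.
Sat(EG (b -> ~p)) = {0, 3, 4, 6}
Sat((EG (b -> ~p)) & a) = {0, 3, 4}
AF ((EG (b -> ~p)) & a): least fixpoint, start Z0 = {0, 3, 4}, add states with every successor in Z. Z1 = {0, 2, 3, 4}; fixed.
Sat(AF ((EG (b -> ~p)) & a)) = {0, 2, 3, 4}
|Sat(AF ((EG (b -> ~p)) & a))| = |{0, 2, 3, 4}| = 4.

4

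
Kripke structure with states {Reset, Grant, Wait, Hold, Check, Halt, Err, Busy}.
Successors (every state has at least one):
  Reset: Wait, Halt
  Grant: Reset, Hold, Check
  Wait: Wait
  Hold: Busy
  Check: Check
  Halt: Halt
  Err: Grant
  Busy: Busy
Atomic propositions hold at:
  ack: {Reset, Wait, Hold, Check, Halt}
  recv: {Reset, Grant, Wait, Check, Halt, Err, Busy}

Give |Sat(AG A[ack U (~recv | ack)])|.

4

Sat(~recv) = {Hold}
Sat(~recv | ack) = {Reset, Wait, Hold, Check, Halt}
A[ack U (~recv | ack)]: least fixpoint, start Z0 = Sat((~recv | ack)) = {Reset, Wait, Hold, Check, Halt}, add states in Sat(ack) with every successor in Z. Already a fixed point.
Sat(A[ack U (~recv | ack)]) = {Reset, Wait, Hold, Check, Halt}
AG A[ack U (~recv | ack)]: greatest fixpoint, start Z0 = {Reset, Wait, Hold, Check, Halt}, keep only states in Sat with every successor in Z. Z1 = {Reset, Wait, Check, Halt}; fixed.
Sat(AG A[ack U (~recv | ack)]) = {Reset, Wait, Check, Halt}
|Sat(AG A[ack U (~recv | ack)])| = |{Reset, Wait, Check, Halt}| = 4.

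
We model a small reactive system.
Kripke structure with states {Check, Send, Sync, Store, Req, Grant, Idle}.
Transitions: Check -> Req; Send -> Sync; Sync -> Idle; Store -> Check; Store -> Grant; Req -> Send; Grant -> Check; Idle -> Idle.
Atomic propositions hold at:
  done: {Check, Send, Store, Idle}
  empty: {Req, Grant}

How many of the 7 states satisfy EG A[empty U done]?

A[empty U done]: least fixpoint, start Z0 = Sat(done) = {Check, Send, Store, Idle}, add states in Sat(empty) with every successor in Z. Z1 = {Check, Send, Store, Req, Grant, Idle}; fixed.
Sat(A[empty U done]) = {Check, Send, Store, Req, Grant, Idle}
EG A[empty U done]: greatest fixpoint, start Z0 = {Check, Send, Store, Req, Grant, Idle}, keep only states in Sat with some successor in Z. Z1 = {Check, Store, Req, Grant, Idle}; Z2 = {Check, Store, Grant, Idle}; Z3 = {Store, Grant, Idle}; Z4 = {Store, Idle}; Z5 = {Idle}; fixed.
Sat(EG A[empty U done]) = {Idle}
|Sat(EG A[empty U done])| = |{Idle}| = 1.

1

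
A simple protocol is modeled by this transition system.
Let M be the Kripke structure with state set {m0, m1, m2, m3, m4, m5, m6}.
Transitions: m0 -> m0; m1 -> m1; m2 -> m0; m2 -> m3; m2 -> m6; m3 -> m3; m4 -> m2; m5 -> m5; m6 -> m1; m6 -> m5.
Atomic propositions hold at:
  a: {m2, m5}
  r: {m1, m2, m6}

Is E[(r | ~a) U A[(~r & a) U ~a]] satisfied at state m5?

No

Sat(~a) = {m0, m1, m3, m4, m6}
Sat(r | ~a) = {m0, m1, m2, m3, m4, m6}
Sat(~r) = {m0, m3, m4, m5}
Sat(~r & a) = {m5}
A[(~r & a) U ~a]: least fixpoint, start Z0 = Sat(~a) = {m0, m1, m3, m4, m6}, add states in Sat(~r & a) with every successor in Z. Already a fixed point.
Sat(A[(~r & a) U ~a]) = {m0, m1, m3, m4, m6}
E[(r | ~a) U A[(~r & a) U ~a]]: least fixpoint, start Z0 = Sat(A[(~r & a) U ~a]) = {m0, m1, m3, m4, m6}, add states in Sat(r | ~a) with some successor in Z. Z1 = {m0, m1, m2, m3, m4, m6}; fixed.
Sat(E[(r | ~a) U A[(~r & a) U ~a]]) = {m0, m1, m2, m3, m4, m6}
m5 ∉ Sat(E[(r | ~a) U A[(~r & a) U ~a]]) = {m0, m1, m2, m3, m4, m6}, so the formula does not hold at m5.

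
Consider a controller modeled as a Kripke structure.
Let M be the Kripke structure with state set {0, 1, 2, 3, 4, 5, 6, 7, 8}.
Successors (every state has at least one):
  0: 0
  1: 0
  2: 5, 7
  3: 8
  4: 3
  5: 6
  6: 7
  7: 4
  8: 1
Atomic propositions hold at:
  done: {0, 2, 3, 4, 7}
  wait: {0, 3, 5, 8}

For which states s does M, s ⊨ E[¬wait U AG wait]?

Sat(¬wait) = {1, 2, 4, 6, 7}
AG wait: greatest fixpoint, start Z0 = {0, 3, 5, 8}, keep only states in Sat with every successor in Z. Z1 = {0, 3}; Z2 = {0}; fixed.
Sat(AG wait) = {0}
E[¬wait U AG wait]: least fixpoint, start Z0 = Sat(AG wait) = {0}, add states in Sat(¬wait) with some successor in Z. Z1 = {0, 1}; fixed.
Sat(E[¬wait U AG wait]) = {0, 1}

{0, 1}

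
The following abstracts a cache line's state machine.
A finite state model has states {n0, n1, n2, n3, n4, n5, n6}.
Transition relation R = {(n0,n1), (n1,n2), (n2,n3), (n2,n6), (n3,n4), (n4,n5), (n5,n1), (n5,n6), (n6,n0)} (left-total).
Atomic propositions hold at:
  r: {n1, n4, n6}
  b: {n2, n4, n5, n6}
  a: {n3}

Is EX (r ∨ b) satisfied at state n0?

Sat(r ∨ b) = {n1, n2, n4, n5, n6}
Sat(EX (r ∨ b)) = {s : some successor in {n1, n2, n4, n5, n6}} = {n0, n1, n2, n3, n4, n5}
n0 ∈ Sat(EX (r ∨ b)) = {n0, n1, n2, n3, n4, n5}, so the formula holds at n0.

Yes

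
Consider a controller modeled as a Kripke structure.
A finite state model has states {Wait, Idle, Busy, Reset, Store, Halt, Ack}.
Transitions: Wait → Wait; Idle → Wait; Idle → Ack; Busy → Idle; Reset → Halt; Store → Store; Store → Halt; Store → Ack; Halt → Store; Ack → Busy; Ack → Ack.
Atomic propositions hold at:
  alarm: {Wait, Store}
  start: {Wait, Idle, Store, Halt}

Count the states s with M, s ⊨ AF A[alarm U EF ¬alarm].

6

Sat(¬alarm) = {Idle, Busy, Reset, Halt, Ack}
EF ¬alarm: least fixpoint, start Z0 = {Idle, Busy, Reset, Halt, Ack}, add states with some successor in Z. Z1 = {Idle, Busy, Reset, Store, Halt, Ack}; fixed.
Sat(EF ¬alarm) = {Idle, Busy, Reset, Store, Halt, Ack}
A[alarm U EF ¬alarm]: least fixpoint, start Z0 = Sat(EF ¬alarm) = {Idle, Busy, Reset, Store, Halt, Ack}, add states in Sat(alarm) with every successor in Z. Already a fixed point.
Sat(A[alarm U EF ¬alarm]) = {Idle, Busy, Reset, Store, Halt, Ack}
AF A[alarm U EF ¬alarm]: least fixpoint, start Z0 = {Idle, Busy, Reset, Store, Halt, Ack}, add states with every successor in Z. Already a fixed point.
Sat(AF A[alarm U EF ¬alarm]) = {Idle, Busy, Reset, Store, Halt, Ack}
|Sat(AF A[alarm U EF ¬alarm])| = |{Idle, Busy, Reset, Store, Halt, Ack}| = 6.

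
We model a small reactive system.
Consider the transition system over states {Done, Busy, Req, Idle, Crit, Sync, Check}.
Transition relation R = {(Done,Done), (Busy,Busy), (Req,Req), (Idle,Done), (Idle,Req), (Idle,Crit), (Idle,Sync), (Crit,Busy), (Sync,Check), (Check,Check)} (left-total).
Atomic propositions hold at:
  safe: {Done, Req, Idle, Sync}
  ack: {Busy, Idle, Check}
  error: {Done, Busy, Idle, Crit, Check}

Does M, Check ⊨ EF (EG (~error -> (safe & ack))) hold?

Sat(~error) = {Req, Sync}
Sat(safe & ack) = {Idle}
Sat(~error -> (safe & ack)) = {Done, Busy, Idle, Crit, Check}
EG (~error -> (safe & ack)): greatest fixpoint, start Z0 = {Done, Busy, Idle, Crit, Check}, keep only states in Sat with some successor in Z. Already a fixed point.
Sat(EG (~error -> (safe & ack))) = {Done, Busy, Idle, Crit, Check}
EF (EG (~error -> (safe & ack))): least fixpoint, start Z0 = {Done, Busy, Idle, Crit, Check}, add states with some successor in Z. Z1 = {Done, Busy, Idle, Crit, Sync, Check}; fixed.
Sat(EF (EG (~error -> (safe & ack)))) = {Done, Busy, Idle, Crit, Sync, Check}
Check ∈ Sat(EF (EG (~error -> (safe & ack)))) = {Done, Busy, Idle, Crit, Sync, Check}, so the formula holds at Check.

Yes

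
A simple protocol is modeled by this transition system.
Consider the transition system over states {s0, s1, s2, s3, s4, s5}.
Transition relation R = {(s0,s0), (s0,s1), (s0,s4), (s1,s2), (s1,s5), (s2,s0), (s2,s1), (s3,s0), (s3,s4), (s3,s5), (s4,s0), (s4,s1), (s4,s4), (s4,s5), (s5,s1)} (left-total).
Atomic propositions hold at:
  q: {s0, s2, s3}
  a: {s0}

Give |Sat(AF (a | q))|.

3

Sat(a | q) = {s0, s2, s3}
AF (a | q): least fixpoint, start Z0 = {s0, s2, s3}, add states with every successor in Z. Already a fixed point.
Sat(AF (a | q)) = {s0, s2, s3}
|Sat(AF (a | q))| = |{s0, s2, s3}| = 3.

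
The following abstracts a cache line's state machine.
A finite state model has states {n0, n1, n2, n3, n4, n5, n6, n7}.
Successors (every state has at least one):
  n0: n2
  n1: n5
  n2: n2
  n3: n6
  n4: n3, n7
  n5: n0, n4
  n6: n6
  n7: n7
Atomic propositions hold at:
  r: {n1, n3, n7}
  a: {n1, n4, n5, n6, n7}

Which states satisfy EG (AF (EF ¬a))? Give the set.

Sat(¬a) = {n0, n2, n3}
EF ¬a: least fixpoint, start Z0 = {n0, n2, n3}, add states with some successor in Z. Z1 = {n0, n2, n3, n4, n5}; Z2 = {n0, n1, n2, n3, n4, n5}; fixed.
Sat(EF ¬a) = {n0, n1, n2, n3, n4, n5}
AF (EF ¬a): least fixpoint, start Z0 = {n0, n1, n2, n3, n4, n5}, add states with every successor in Z. Already a fixed point.
Sat(AF (EF ¬a)) = {n0, n1, n2, n3, n4, n5}
EG (AF (EF ¬a)): greatest fixpoint, start Z0 = {n0, n1, n2, n3, n4, n5}, keep only states in Sat with some successor in Z. Z1 = {n0, n1, n2, n4, n5}; Z2 = {n0, n1, n2, n5}; fixed.
Sat(EG (AF (EF ¬a))) = {n0, n1, n2, n5}

{n0, n1, n2, n5}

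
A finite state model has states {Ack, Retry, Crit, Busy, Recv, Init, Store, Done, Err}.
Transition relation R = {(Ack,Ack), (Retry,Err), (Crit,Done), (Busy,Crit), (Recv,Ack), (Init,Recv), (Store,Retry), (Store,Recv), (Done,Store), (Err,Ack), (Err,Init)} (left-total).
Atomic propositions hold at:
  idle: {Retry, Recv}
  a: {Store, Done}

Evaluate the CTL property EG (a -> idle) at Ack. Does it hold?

Yes

Sat(a -> idle) = {Ack, Retry, Crit, Busy, Recv, Init, Err}
EG (a -> idle): greatest fixpoint, start Z0 = {Ack, Retry, Crit, Busy, Recv, Init, Err}, keep only states in Sat with some successor in Z. Z1 = {Ack, Retry, Busy, Recv, Init, Err}; Z2 = {Ack, Retry, Recv, Init, Err}; fixed.
Sat(EG (a -> idle)) = {Ack, Retry, Recv, Init, Err}
Ack ∈ Sat(EG (a -> idle)) = {Ack, Retry, Recv, Init, Err}, so the formula holds at Ack.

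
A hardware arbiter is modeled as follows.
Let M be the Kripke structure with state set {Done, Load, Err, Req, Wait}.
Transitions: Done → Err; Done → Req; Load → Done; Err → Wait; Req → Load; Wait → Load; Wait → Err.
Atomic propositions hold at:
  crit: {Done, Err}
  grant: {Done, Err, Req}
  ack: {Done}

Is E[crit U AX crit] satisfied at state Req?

No

Sat(AX crit) = {s : every successor in {Done, Err}} = {Load}
E[crit U AX crit]: least fixpoint, start Z0 = Sat(AX crit) = {Load}, add states in Sat(crit) with some successor in Z. Already a fixed point.
Sat(E[crit U AX crit]) = {Load}
Req ∉ Sat(E[crit U AX crit]) = {Load}, so the formula does not hold at Req.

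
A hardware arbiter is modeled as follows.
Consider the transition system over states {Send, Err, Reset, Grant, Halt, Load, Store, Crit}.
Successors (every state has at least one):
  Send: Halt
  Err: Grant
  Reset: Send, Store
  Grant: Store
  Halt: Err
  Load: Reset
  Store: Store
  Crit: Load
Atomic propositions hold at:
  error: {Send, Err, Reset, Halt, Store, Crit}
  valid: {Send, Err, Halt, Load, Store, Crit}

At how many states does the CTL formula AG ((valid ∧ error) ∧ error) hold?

1

Sat(valid ∧ error) = {Send, Err, Halt, Store, Crit}
Sat((valid ∧ error) ∧ error) = {Send, Err, Halt, Store, Crit}
AG ((valid ∧ error) ∧ error): greatest fixpoint, start Z0 = {Send, Err, Halt, Store, Crit}, keep only states in Sat with every successor in Z. Z1 = {Send, Halt, Store}; Z2 = {Send, Store}; Z3 = {Store}; fixed.
Sat(AG ((valid ∧ error) ∧ error)) = {Store}
|Sat(AG ((valid ∧ error) ∧ error))| = |{Store}| = 1.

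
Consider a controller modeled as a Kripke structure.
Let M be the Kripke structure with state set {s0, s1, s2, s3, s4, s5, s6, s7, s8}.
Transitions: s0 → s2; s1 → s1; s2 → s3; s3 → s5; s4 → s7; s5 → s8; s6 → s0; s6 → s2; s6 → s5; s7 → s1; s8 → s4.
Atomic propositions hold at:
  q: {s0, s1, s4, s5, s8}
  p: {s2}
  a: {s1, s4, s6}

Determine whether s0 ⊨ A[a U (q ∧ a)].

No

Sat(q ∧ a) = {s1, s4}
A[a U (q ∧ a)]: least fixpoint, start Z0 = Sat((q ∧ a)) = {s1, s4}, add states in Sat(a) with every successor in Z. Already a fixed point.
Sat(A[a U (q ∧ a)]) = {s1, s4}
s0 ∉ Sat(A[a U (q ∧ a)]) = {s1, s4}, so the formula does not hold at s0.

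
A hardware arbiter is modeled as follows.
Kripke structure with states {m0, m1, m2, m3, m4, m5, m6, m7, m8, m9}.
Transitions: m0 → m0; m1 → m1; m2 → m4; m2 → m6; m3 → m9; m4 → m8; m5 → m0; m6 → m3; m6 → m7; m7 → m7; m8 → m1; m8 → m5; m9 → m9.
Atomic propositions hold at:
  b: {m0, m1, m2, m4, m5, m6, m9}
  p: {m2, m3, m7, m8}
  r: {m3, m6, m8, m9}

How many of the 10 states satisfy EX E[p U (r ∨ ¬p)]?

Sat(¬p) = {m0, m1, m4, m5, m6, m9}
Sat(r ∨ ¬p) = {m0, m1, m3, m4, m5, m6, m8, m9}
E[p U (r ∨ ¬p)]: least fixpoint, start Z0 = Sat((r ∨ ¬p)) = {m0, m1, m3, m4, m5, m6, m8, m9}, add states in Sat(p) with some successor in Z. Z1 = {m0, m1, m2, m3, m4, m5, m6, m8, m9}; fixed.
Sat(E[p U (r ∨ ¬p)]) = {m0, m1, m2, m3, m4, m5, m6, m8, m9}
Sat(EX E[p U (r ∨ ¬p)]) = {s : some successor in {m0, m1, m2, m3, m4, m5, m6, m8, m9}} = {m0, m1, m2, m3, m4, m5, m6, m8, m9}
|Sat(EX E[p U (r ∨ ¬p)])| = |{m0, m1, m2, m3, m4, m5, m6, m8, m9}| = 9.

9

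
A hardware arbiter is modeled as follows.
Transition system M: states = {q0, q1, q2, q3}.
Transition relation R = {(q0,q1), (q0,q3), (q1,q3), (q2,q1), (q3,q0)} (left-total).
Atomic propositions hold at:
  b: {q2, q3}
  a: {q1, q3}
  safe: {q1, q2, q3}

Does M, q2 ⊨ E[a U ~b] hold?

Sat(~b) = {q0, q1}
E[a U ~b]: least fixpoint, start Z0 = Sat(~b) = {q0, q1}, add states in Sat(a) with some successor in Z. Z1 = {q0, q1, q3}; fixed.
Sat(E[a U ~b]) = {q0, q1, q3}
q2 ∉ Sat(E[a U ~b]) = {q0, q1, q3}, so the formula does not hold at q2.

No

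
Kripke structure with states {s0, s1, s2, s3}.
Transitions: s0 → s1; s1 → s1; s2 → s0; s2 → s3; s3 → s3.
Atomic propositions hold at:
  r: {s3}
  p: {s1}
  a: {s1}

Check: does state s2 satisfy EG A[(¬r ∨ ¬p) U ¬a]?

Sat(¬r) = {s0, s1, s2}
Sat(¬p) = {s0, s2, s3}
Sat(¬r ∨ ¬p) = {s0, s1, s2, s3}
Sat(¬a) = {s0, s2, s3}
A[(¬r ∨ ¬p) U ¬a]: least fixpoint, start Z0 = Sat(¬a) = {s0, s2, s3}, add states in Sat(¬r ∨ ¬p) with every successor in Z. Already a fixed point.
Sat(A[(¬r ∨ ¬p) U ¬a]) = {s0, s2, s3}
EG A[(¬r ∨ ¬p) U ¬a]: greatest fixpoint, start Z0 = {s0, s2, s3}, keep only states in Sat with some successor in Z. Z1 = {s2, s3}; fixed.
Sat(EG A[(¬r ∨ ¬p) U ¬a]) = {s2, s3}
s2 ∈ Sat(EG A[(¬r ∨ ¬p) U ¬a]) = {s2, s3}, so the formula holds at s2.

Yes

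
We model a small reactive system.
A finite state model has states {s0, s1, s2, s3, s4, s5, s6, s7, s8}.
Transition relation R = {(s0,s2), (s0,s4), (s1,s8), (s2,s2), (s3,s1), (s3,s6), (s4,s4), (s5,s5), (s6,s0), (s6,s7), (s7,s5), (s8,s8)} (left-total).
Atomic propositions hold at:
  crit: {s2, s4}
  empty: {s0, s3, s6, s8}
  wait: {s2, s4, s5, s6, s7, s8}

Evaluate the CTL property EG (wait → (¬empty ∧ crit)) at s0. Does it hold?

Sat(¬empty) = {s1, s2, s4, s5, s7}
Sat(¬empty ∧ crit) = {s2, s4}
Sat(wait → (¬empty ∧ crit)) = {s0, s1, s2, s3, s4}
EG (wait → (¬empty ∧ crit)): greatest fixpoint, start Z0 = {s0, s1, s2, s3, s4}, keep only states in Sat with some successor in Z. Z1 = {s0, s2, s3, s4}; Z2 = {s0, s2, s4}; fixed.
Sat(EG (wait → (¬empty ∧ crit))) = {s0, s2, s4}
s0 ∈ Sat(EG (wait → (¬empty ∧ crit))) = {s0, s2, s4}, so the formula holds at s0.

Yes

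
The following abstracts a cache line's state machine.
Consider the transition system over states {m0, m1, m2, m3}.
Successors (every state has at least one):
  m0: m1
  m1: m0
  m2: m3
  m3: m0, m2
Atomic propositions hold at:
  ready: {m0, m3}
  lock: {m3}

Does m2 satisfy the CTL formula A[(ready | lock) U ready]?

No

Sat(ready | lock) = {m0, m3}
A[(ready | lock) U ready]: least fixpoint, start Z0 = Sat(ready) = {m0, m3}, add states in Sat(ready | lock) with every successor in Z. Already a fixed point.
Sat(A[(ready | lock) U ready]) = {m0, m3}
m2 ∉ Sat(A[(ready | lock) U ready]) = {m0, m3}, so the formula does not hold at m2.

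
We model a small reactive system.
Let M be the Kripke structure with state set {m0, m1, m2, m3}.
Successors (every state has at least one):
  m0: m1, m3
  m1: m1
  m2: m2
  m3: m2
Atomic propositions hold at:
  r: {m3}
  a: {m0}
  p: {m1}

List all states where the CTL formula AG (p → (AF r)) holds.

AF r: least fixpoint, start Z0 = {m3}, add states with every successor in Z. Already a fixed point.
Sat(AF r) = {m3}
Sat(p → (AF r)) = {m0, m2, m3}
AG (p → (AF r)): greatest fixpoint, start Z0 = {m0, m2, m3}, keep only states in Sat with every successor in Z. Z1 = {m2, m3}; fixed.
Sat(AG (p → (AF r))) = {m2, m3}

{m2, m3}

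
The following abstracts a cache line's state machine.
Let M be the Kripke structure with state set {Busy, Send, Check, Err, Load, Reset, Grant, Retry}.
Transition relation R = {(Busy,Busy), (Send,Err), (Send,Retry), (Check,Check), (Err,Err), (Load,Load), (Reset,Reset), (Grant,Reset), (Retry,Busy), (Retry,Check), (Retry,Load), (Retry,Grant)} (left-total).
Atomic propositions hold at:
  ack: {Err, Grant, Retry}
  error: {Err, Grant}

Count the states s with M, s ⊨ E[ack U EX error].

Sat(EX error) = {s : some successor in {Err, Grant}} = {Send, Err, Retry}
E[ack U EX error]: least fixpoint, start Z0 = Sat(EX error) = {Send, Err, Retry}, add states in Sat(ack) with some successor in Z. Already a fixed point.
Sat(E[ack U EX error]) = {Send, Err, Retry}
|Sat(E[ack U EX error])| = |{Send, Err, Retry}| = 3.

3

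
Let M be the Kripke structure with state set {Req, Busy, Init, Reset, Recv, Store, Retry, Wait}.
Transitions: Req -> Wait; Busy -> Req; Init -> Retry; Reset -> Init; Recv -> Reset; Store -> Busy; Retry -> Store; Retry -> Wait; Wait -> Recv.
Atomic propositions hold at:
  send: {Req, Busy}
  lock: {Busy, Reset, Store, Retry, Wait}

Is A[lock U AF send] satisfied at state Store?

Yes

AF send: least fixpoint, start Z0 = {Req, Busy}, add states with every successor in Z. Z1 = {Req, Busy, Store}; fixed.
Sat(AF send) = {Req, Busy, Store}
A[lock U AF send]: least fixpoint, start Z0 = Sat(AF send) = {Req, Busy, Store}, add states in Sat(lock) with every successor in Z. Already a fixed point.
Sat(A[lock U AF send]) = {Req, Busy, Store}
Store ∈ Sat(A[lock U AF send]) = {Req, Busy, Store}, so the formula holds at Store.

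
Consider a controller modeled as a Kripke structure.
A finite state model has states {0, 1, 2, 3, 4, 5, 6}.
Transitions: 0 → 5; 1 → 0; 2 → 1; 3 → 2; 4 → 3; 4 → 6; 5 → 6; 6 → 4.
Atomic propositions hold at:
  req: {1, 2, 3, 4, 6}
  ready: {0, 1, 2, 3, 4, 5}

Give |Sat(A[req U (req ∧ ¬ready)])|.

Sat(¬ready) = {6}
Sat(req ∧ ¬ready) = {6}
A[req U (req ∧ ¬ready)]: least fixpoint, start Z0 = Sat((req ∧ ¬ready)) = {6}, add states in Sat(req) with every successor in Z. Already a fixed point.
Sat(A[req U (req ∧ ¬ready)]) = {6}
|Sat(A[req U (req ∧ ¬ready)])| = |{6}| = 1.

1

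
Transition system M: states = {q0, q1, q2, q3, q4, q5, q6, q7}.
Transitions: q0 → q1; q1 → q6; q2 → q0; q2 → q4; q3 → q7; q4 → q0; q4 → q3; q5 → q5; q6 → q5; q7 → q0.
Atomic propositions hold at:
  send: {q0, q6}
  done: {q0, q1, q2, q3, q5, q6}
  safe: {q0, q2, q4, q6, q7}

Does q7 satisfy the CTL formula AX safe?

Sat(AX safe) = {s : every successor in {q0, q2, q4, q6, q7}} = {q1, q2, q3, q7}
q7 ∈ Sat(AX safe) = {q1, q2, q3, q7}, so the formula holds at q7.

Yes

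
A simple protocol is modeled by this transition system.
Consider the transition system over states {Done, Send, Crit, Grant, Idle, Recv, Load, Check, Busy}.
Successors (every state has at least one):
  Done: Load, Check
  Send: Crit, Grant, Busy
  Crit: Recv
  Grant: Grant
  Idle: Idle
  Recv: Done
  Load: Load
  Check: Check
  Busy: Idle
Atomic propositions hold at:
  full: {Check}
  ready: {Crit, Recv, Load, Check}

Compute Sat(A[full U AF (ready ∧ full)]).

Sat(ready ∧ full) = {Check}
AF (ready ∧ full): least fixpoint, start Z0 = {Check}, add states with every successor in Z. Already a fixed point.
Sat(AF (ready ∧ full)) = {Check}
A[full U AF (ready ∧ full)]: least fixpoint, start Z0 = Sat(AF (ready ∧ full)) = {Check}, add states in Sat(full) with every successor in Z. Already a fixed point.
Sat(A[full U AF (ready ∧ full)]) = {Check}

{Check}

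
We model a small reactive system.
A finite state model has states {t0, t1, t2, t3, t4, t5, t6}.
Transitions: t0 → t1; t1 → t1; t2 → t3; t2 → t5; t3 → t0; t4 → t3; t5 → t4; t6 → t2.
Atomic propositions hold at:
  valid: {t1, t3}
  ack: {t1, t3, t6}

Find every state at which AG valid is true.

AG valid: greatest fixpoint, start Z0 = {t1, t3}, keep only states in Sat with every successor in Z. Z1 = {t1}; fixed.
Sat(AG valid) = {t1}

{t1}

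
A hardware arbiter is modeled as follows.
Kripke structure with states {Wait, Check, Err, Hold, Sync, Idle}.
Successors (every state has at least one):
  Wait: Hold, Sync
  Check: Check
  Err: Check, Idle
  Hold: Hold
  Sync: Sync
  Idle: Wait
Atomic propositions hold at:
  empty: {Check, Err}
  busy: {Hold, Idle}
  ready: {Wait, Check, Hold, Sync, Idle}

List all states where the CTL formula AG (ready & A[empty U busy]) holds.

A[empty U busy]: least fixpoint, start Z0 = Sat(busy) = {Hold, Idle}, add states in Sat(empty) with every successor in Z. Already a fixed point.
Sat(A[empty U busy]) = {Hold, Idle}
Sat(ready & A[empty U busy]) = {Hold, Idle}
AG (ready & A[empty U busy]): greatest fixpoint, start Z0 = {Hold, Idle}, keep only states in Sat with every successor in Z. Z1 = {Hold}; fixed.
Sat(AG (ready & A[empty U busy])) = {Hold}

{Hold}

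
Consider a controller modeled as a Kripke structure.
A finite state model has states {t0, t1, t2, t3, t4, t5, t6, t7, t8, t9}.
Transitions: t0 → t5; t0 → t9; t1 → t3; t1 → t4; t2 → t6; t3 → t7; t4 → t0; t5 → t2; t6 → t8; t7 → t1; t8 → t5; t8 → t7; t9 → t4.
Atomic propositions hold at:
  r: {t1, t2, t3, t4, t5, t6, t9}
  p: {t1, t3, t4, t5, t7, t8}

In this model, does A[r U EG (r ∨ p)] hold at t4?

No

Sat(r ∨ p) = {t1, t2, t3, t4, t5, t6, t7, t8, t9}
EG (r ∨ p): greatest fixpoint, start Z0 = {t1, t2, t3, t4, t5, t6, t7, t8, t9}, keep only states in Sat with some successor in Z. Z1 = {t1, t2, t3, t5, t6, t7, t8, t9}; Z2 = {t1, t2, t3, t5, t6, t7, t8}; fixed.
Sat(EG (r ∨ p)) = {t1, t2, t3, t5, t6, t7, t8}
A[r U EG (r ∨ p)]: least fixpoint, start Z0 = Sat(EG (r ∨ p)) = {t1, t2, t3, t5, t6, t7, t8}, add states in Sat(r) with every successor in Z. Already a fixed point.
Sat(A[r U EG (r ∨ p)]) = {t1, t2, t3, t5, t6, t7, t8}
t4 ∉ Sat(A[r U EG (r ∨ p)]) = {t1, t2, t3, t5, t6, t7, t8}, so the formula does not hold at t4.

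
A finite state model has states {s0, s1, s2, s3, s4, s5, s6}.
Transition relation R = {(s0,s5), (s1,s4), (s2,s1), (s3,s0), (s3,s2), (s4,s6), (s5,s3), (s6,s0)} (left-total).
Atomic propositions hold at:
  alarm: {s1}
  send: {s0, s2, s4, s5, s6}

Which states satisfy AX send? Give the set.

Sat(AX send) = {s : every successor in {s0, s2, s4, s5, s6}} = {s0, s1, s3, s4, s6}

{s0, s1, s3, s4, s6}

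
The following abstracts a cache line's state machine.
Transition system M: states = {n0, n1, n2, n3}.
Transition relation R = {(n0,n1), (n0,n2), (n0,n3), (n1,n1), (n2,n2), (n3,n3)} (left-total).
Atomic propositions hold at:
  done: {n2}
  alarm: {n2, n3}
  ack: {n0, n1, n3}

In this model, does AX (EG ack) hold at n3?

Yes

EG ack: greatest fixpoint, start Z0 = {n0, n1, n3}, keep only states in Sat with some successor in Z. Already a fixed point.
Sat(EG ack) = {n0, n1, n3}
Sat(AX (EG ack)) = {s : every successor in {n0, n1, n3}} = {n1, n3}
n3 ∈ Sat(AX (EG ack)) = {n1, n3}, so the formula holds at n3.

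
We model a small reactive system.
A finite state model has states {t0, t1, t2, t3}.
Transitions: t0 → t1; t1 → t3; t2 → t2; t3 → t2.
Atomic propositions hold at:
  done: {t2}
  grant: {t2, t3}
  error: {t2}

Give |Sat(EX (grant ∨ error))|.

3

Sat(grant ∨ error) = {t2, t3}
Sat(EX (grant ∨ error)) = {s : some successor in {t2, t3}} = {t1, t2, t3}
|Sat(EX (grant ∨ error))| = |{t1, t2, t3}| = 3.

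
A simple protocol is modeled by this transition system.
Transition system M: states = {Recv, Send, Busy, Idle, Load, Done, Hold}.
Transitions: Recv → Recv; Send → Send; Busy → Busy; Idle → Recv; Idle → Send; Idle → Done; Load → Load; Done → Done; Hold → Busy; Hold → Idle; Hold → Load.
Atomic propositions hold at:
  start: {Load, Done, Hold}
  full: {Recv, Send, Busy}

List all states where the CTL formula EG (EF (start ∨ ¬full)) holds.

Sat(¬full) = {Idle, Load, Done, Hold}
Sat(start ∨ ¬full) = {Idle, Load, Done, Hold}
EF (start ∨ ¬full): least fixpoint, start Z0 = {Idle, Load, Done, Hold}, add states with some successor in Z. Already a fixed point.
Sat(EF (start ∨ ¬full)) = {Idle, Load, Done, Hold}
EG (EF (start ∨ ¬full)): greatest fixpoint, start Z0 = {Idle, Load, Done, Hold}, keep only states in Sat with some successor in Z. Already a fixed point.
Sat(EG (EF (start ∨ ¬full))) = {Idle, Load, Done, Hold}

{Idle, Load, Done, Hold}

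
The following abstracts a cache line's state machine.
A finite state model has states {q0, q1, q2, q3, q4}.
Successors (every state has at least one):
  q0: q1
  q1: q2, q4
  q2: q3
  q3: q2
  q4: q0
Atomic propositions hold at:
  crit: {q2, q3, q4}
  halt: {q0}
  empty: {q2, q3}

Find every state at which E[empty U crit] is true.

{q2, q3, q4}

E[empty U crit]: least fixpoint, start Z0 = Sat(crit) = {q2, q3, q4}, add states in Sat(empty) with some successor in Z. Already a fixed point.
Sat(E[empty U crit]) = {q2, q3, q4}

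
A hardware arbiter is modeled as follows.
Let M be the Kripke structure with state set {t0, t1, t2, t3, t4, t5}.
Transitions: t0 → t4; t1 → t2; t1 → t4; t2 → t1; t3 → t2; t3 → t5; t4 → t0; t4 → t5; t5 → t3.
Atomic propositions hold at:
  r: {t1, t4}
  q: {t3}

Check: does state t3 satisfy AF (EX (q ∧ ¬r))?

Sat(¬r) = {t0, t2, t3, t5}
Sat(q ∧ ¬r) = {t3}
Sat(EX (q ∧ ¬r)) = {s : some successor in {t3}} = {t5}
AF (EX (q ∧ ¬r)): least fixpoint, start Z0 = {t5}, add states with every successor in Z. Already a fixed point.
Sat(AF (EX (q ∧ ¬r))) = {t5}
t3 ∉ Sat(AF (EX (q ∧ ¬r))) = {t5}, so the formula does not hold at t3.

No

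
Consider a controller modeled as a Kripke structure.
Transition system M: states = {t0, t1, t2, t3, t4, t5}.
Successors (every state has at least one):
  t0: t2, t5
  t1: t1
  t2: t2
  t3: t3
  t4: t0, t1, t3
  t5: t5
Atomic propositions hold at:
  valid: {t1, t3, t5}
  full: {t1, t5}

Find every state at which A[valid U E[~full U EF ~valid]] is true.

{t0, t2, t4}

Sat(~full) = {t0, t2, t3, t4}
Sat(~valid) = {t0, t2, t4}
EF ~valid: least fixpoint, start Z0 = {t0, t2, t4}, add states with some successor in Z. Already a fixed point.
Sat(EF ~valid) = {t0, t2, t4}
E[~full U EF ~valid]: least fixpoint, start Z0 = Sat(EF ~valid) = {t0, t2, t4}, add states in Sat(~full) with some successor in Z. Already a fixed point.
Sat(E[~full U EF ~valid]) = {t0, t2, t4}
A[valid U E[~full U EF ~valid]]: least fixpoint, start Z0 = Sat(E[~full U EF ~valid]) = {t0, t2, t4}, add states in Sat(valid) with every successor in Z. Already a fixed point.
Sat(A[valid U E[~full U EF ~valid]]) = {t0, t2, t4}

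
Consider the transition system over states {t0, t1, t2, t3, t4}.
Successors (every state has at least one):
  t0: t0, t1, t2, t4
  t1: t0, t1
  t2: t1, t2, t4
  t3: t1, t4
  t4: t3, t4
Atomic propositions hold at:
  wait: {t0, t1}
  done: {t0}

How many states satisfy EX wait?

Sat(EX wait) = {s : some successor in {t0, t1}} = {t0, t1, t2, t3}
|Sat(EX wait)| = |{t0, t1, t2, t3}| = 4.

4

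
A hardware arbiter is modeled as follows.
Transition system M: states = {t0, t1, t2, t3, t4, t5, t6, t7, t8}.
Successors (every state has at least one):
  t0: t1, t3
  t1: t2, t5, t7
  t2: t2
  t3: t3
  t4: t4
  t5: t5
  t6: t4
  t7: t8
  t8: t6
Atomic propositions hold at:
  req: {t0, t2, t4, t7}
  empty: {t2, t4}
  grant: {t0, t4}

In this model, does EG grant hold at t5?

EG grant: greatest fixpoint, start Z0 = {t0, t4}, keep only states in Sat with some successor in Z. Z1 = {t4}; fixed.
Sat(EG grant) = {t4}
t5 ∉ Sat(EG grant) = {t4}, so the formula does not hold at t5.

No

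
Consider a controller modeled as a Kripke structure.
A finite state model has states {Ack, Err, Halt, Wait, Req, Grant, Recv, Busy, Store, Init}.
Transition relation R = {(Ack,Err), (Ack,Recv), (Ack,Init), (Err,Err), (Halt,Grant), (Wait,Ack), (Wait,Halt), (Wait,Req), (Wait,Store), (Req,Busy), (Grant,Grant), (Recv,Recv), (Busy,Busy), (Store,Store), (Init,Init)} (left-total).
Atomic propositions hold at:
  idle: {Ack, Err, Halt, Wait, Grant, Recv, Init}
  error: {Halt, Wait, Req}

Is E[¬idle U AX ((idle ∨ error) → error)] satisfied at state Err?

Sat(¬idle) = {Req, Busy, Store}
Sat(idle ∨ error) = {Ack, Err, Halt, Wait, Req, Grant, Recv, Init}
Sat((idle ∨ error) → error) = {Halt, Wait, Req, Busy, Store}
Sat(AX ((idle ∨ error) → error)) = {s : every successor in {Halt, Wait, Req, Busy, Store}} = {Req, Busy, Store}
E[¬idle U AX ((idle ∨ error) → error)]: least fixpoint, start Z0 = Sat(AX ((idle ∨ error) → error)) = {Req, Busy, Store}, add states in Sat(¬idle) with some successor in Z. Already a fixed point.
Sat(E[¬idle U AX ((idle ∨ error) → error)]) = {Req, Busy, Store}
Err ∉ Sat(E[¬idle U AX ((idle ∨ error) → error)]) = {Req, Busy, Store}, so the formula does not hold at Err.

No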